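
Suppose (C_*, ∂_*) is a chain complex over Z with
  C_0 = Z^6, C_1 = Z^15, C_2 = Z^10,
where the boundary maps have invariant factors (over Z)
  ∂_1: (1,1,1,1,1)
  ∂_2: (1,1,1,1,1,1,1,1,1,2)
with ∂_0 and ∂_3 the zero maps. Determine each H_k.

H_0 = Z,  H_1 = Z/2,  H_2 = 0.

H_0: b_0 = 6 − 0 − 5 = 1; torsion from ∂_1 factors > 1: none. So H_0 = Z.
H_1: b_1 = 15 − 5 − 10 = 0; torsion from ∂_2 factors > 1: [2]. So H_1 = Z/2.
H_2: b_2 = 10 − 10 − 0 = 0; torsion from ∂_3 factors > 1: none. So H_2 = 0.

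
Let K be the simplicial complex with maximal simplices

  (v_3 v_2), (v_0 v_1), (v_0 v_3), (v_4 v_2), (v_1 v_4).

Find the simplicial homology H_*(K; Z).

H_0 ≅ Z,  H_1 ≅ Z.

We work with the vertex ordering v_0 < v_1 < v_2 < v_3 < v_4. The simplices of K, each written with vertices in increasing order, are:

  0-simplices (5): [v_0], [v_1], [v_2], [v_3], [v_4]
  1-simplices (5): [v_0,v_1], [v_0,v_3], [v_1,v_4], [v_2,v_3], [v_2,v_4]

giving chain groups C_0 ≅ Z^5, C_1 ≅ Z^5.

Boundary ∂_1: C_1 → C_0 maps an edge to its endpoints' difference, ∂[p,q] = q − p.
The resulting 5×5 matrix has rank 4, and its Smith normal form has invariant factors (1,1,1,1).

From H_k ≅ ker(∂_k) / im(∂_{k+1}) we obtain:

  H_0: rank C_0 − rank ∂_1 = 5 − 4 = 1, and the invariant factors of ∂_1 are all 1, so H_0 = Z.
  H_1: rank ker ∂_1 − rank ∂_2 = (5 − 4) − 0 = 1, and there is no ∂_2, so H_1 = Z.

As a check, the Euler characteristic is 5 − 5 = 0, which agrees with 1 − 1 = 0.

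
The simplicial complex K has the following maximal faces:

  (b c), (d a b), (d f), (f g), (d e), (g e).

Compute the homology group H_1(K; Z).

Order the vertices as a < b < c < d < e < f < g. Listing each simplex with vertices in this order, K has dimension 2 with simplices:

  0-simplices (7): a, b, c, d, e, f, g
  1-simplices (8): ab, ad, bc, bd, de, df, eg, fg
  2-simplices (1): abd

giving chain groups C_0 ≅ Z^7, C_1 ≅ Z^8, C_2 ≅ Z^1.

∂_1: C_1 → C_0 is given by ∂[p,q] = [q] − [p].
As a 7×8 matrix over Z this has rank 6, with invariant factors (1,1,1,1,1,1).

∂_2: C_2 → C_1 maps a triangle to the signed sum of its edges. For instance
  ∂abd = bd − ad + ab.
The resulting 8×1 matrix has rank 1, and its Smith normal form has invariant factors (1).

Computing H_k = (kernel of ∂_k) / (image of ∂_{k+1}):

  H_1: rank ker ∂_1 − rank ∂_2 = (8 − 6) − 1 = 1, and the invariant factors of ∂_2 are all 1, so H_1 = Z.

H_1 = Z.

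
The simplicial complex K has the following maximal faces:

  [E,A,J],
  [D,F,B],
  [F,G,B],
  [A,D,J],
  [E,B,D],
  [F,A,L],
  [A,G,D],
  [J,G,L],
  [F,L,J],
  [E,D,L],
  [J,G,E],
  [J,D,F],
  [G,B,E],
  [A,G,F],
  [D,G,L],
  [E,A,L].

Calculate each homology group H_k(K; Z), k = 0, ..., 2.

Take the total order A < B < D < E < F < G < J < L on the vertex set. Then K (dimension 2) consists of the simplices:

  0-simplices (8): A, B, D, E, F, G, J, L
  1-simplices (24): AD, AE, AF, AG, AJ, AL, BD, BE, BF, BG, DE, DF, DG, DJ, DL, EG, EJ, EL, FG, FJ, FL, GJ, GL, JL
  2-simplices (16): ADG, ADJ, AEJ, AEL, AFG, AFL, BDE, BDF, BEG, BFG, DEL, DFJ, DGL, EGJ, FJL, GJL

giving chain groups C_0 ≅ Z^8, C_1 ≅ Z^24, C_2 ≅ Z^16.

Boundary ∂_1: C_1 → C_0 maps an edge to its endpoints' difference, ∂[p,q] = q − p.
This gives a 8×24 integer matrix of rank 7; reducing to Smith normal form yields diagonal entries (1,1,1,1,1,1,1).

The boundary map ∂_2: C_2 → C_1 sends each 2-simplex [p,q,r] to [q,r] − [p,r] + [p,q]. For instance
  ∂DFJ = FJ − DJ + DF,
  ∂EGJ = GJ − EJ + EG.
The resulting 24×16 matrix has rank 15, and its Smith normal form has invariant factors (1,1,1,1,1,1,1,1,1,1,1,1,1,1,1).

Now H_k = ker ∂_k / im ∂_{k+1}, so:

  H_0: rank C_0 − rank ∂_1 = 8 − 7 = 1, and the invariant factors of ∂_1 are all 1, so H_0 ≅ Z.
  H_1: rank ker ∂_1 − rank ∂_2 = (24 − 7) − 15 = 2, and the invariant factors of ∂_2 are all 1, so H_1 ≅ Z^2.
  H_2: rank ker ∂_2 − rank ∂_3 = (16 − 15) − 0 = 1, and there is no ∂_3, so H_2 ≅ Z.

H_0 = Z,  H_1 = Z^2,  H_2 = Z.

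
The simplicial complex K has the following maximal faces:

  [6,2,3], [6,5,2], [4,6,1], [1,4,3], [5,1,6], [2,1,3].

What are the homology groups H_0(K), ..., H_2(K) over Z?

Fix the vertex order 1 < 2 < 3 < 4 < 5 < 6 and write every simplex with vertices in increasing order. Then dim K = 2 and the simplices of K are:

  0-simplices (6): [1], [2], [3], [4], [5], [6]
  1-simplices (12): [1,2], [1,3], [1,4], [1,5], [1,6], [2,3], [2,5], [2,6], [3,4], [3,6], [4,6], [5,6]
  2-simplices (6): [1,2,3], [1,3,4], [1,4,6], [1,5,6], [2,3,6], [2,5,6]

so the chain groups are C_0 ≅ Z^6, C_1 ≅ Z^12, C_2 ≅ Z^6.

The boundary map ∂_1: C_1 → C_0 is given by ∂[p,q] = [q] − [p]. For instance
  ∂[1,5] = [5] − [1].
As a 6×12 matrix over Z this has rank 5, with invariant factors (1,1,1,1,1).

The boundary map ∂_2: C_2 → C_1 maps a triangle to the signed sum of its edges. For instance
  ∂[2,3,6] = [3,6] − [2,6] + [2,3],
  ∂[1,4,6] = [4,6] − [1,6] + [1,4].
The resulting 12×6 matrix has rank 6, and its Smith normal form has invariant factors (1,1,1,1,1,1).

Reading off H_k = ker ∂_k / im ∂_{k+1}:

  H_0: rank C_0 − rank ∂_1 = 6 − 5 = 1, and the invariant factors of ∂_1 are all 1, so H_0 ≅ Z.
  H_1: rank ker ∂_1 − rank ∂_2 = (12 − 5) − 6 = 1, and the invariant factors of ∂_2 are all 1, so H_1 ≅ Z.
  H_2: rank ker ∂_2 − rank ∂_3 = (6 − 6) − 0 = 0, and there is no ∂_3, so H_2 ≅ 0.

(K is a triangulation of the cylinder S^1 x I.)

H_0 ≅ Z,  H_1 ≅ Z,  H_2 = 0.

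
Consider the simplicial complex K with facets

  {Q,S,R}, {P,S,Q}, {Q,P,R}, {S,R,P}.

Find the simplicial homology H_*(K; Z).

H_0 = Z,  H_1 = 0,  H_2 = Z.

Order the vertices as P < Q < R < S. Listing each simplex with vertices in this order, K has dimension 2 with simplices:

  0-simplices (4): P, Q, R, S
  1-simplices (6): PQ, PR, PS, QR, QS, RS
  2-simplices (4): PQR, PQS, PRS, QRS

Hence C_0 ≅ Z^4, C_1 ≅ Z^6, C_2 ≅ Z^4.

Boundary ∂_1: C_1 → C_0 is given by ∂[p,q] = [q] − [p].
The 4×6 boundary matrix has rank 3 and Smith normal form diag(1,1,1).

∂_2: C_2 → C_1 acts by ∂[p,q,r] = [q,r] − [p,r] + [p,q]. For instance
  ∂PQS = QS − PS + PQ,
  ∂PQR = QR − PR + PQ.
The resulting 6×4 matrix has rank 3, and its Smith normal form has invariant factors (1,1,1).

Computing H_k = (kernel of ∂_k) / (image of ∂_{k+1}):

  H_0: rank C_0 − rank ∂_1 = 4 − 3 = 1, and the invariant factors of ∂_1 are all 1, so H_0 ≅ Z.
  H_1: rank ker ∂_1 − rank ∂_2 = (6 − 3) − 3 = 0, and the invariant factors of ∂_2 are all 1, so H_1 ≅ 0.
  H_2: rank ker ∂_2 − rank ∂_3 = (4 − 3) − 0 = 1, and there is no ∂_3, so H_2 ≅ Z.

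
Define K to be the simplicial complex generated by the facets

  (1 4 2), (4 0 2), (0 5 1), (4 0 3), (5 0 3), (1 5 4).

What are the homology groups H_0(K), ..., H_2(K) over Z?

H_0 = Z,  H_1 = Z,  H_2 = 0.

Fix the vertex order 0 < 1 < 2 < 3 < 4 < 5 and write every simplex with vertices in increasing order. Then dim K = 2 and the simplices of K are:

  0-simplices (6): [0], [1], [2], [3], [4], [5]
  1-simplices (12): [0,1], [0,2], [0,3], [0,4], [0,5], [1,2], [1,4], [1,5], [2,4], [3,4], [3,5], [4,5]
  2-simplices (6): [0,1,5], [0,2,4], [0,3,4], [0,3,5], [1,2,4], [1,4,5]

so the chain groups are C_0 ≅ Z^6, C_1 ≅ Z^12, C_2 ≅ Z^6.

∂_1: C_1 → C_0 sends each edge [p,q] (with p < q) to q − p. For instance
  ∂[0,1] = [1] − [0].
The 6×12 boundary matrix has rank 5 and Smith normal form diag(1,1,1,1,1).

Boundary ∂_2: C_2 → C_1 sends each 2-simplex [p,q,r] to [q,r] − [p,r] + [p,q]. For instance
  ∂[0,2,4] = [2,4] − [0,4] + [0,2],
  ∂[0,1,5] = [1,5] − [0,5] + [0,1].
As a 12×6 matrix over Z this has rank 6, with invariant factors (1,1,1,1,1,1).

From H_k ≅ ker(∂_k) / im(∂_{k+1}) we obtain:

  H_0: rank C_0 − rank ∂_1 = 6 − 5 = 1, and the invariant factors of ∂_1 are all 1, so H_0 = Z.
  H_1: rank ker ∂_1 − rank ∂_2 = (12 − 5) − 6 = 1, and the invariant factors of ∂_2 are all 1, so H_1 = Z.
  H_2: rank ker ∂_2 − rank ∂_3 = (6 − 6) − 0 = 0, and there is no ∂_3, so H_2 = 0.

As a check, the Euler characteristic is 6 − 12 + 6 = 0, which agrees with 1 − 1 + 0 = 0.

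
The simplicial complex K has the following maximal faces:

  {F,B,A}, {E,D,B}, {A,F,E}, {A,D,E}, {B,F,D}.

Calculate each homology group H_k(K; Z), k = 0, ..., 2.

H_0 = Z,  H_1 = Z,  H_2 = 0.

K has 5 vertices, 10 edges, 5 triangles.
rank ∂_0 = 0, rank ∂_1 = 4 ⇒ b_0 = 5 − 0 − 4 = 1; all invariant factors of ∂_1 are 1 so no torsion. So H_0 ≅ Z.
rank ∂_1 = 4, rank ∂_2 = 5 ⇒ b_1 = 10 − 4 − 5 = 1; all invariant factors of ∂_2 are 1 so no torsion. So H_1 ≅ Z.
rank ∂_2 = 5, rank ∂_3 = 0 ⇒ b_2 = 5 − 5 − 0 = 0. So H_2 ≅ 0.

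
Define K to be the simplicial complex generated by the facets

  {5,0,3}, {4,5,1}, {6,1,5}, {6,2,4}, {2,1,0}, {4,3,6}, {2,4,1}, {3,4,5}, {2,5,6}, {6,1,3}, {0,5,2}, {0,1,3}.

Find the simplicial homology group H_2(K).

H_2 = 0.

Take the total order 0 < 1 < 2 < 3 < 4 < 5 < 6 on the vertex set. Then K (dimension 2) consists of the simplices:

  0-simplices (7): [0], [1], [2], [3], [4], [5], [6]
  1-simplices (18): [0,1], [0,2], [0,3], [0,5], [1,2], [1,3], [1,4], [1,5], [1,6], [2,4], [2,5], [2,6], [3,4], [3,5], [3,6], [4,5], [4,6], [5,6]
  2-simplices (12): [0,1,2], [0,1,3], [0,2,5], [0,3,5], [1,2,4], [1,3,6], [1,4,5], [1,5,6], [2,4,6], [2,5,6], [3,4,5], [3,4,6]

Hence C_0 ≅ Z^7, C_1 ≅ Z^18, C_2 ≅ Z^12.

Boundary ∂_1: C_1 → C_0 sends each edge [p,q] (with p < q) to q − p. For instance
  ∂[4,6] = [6] − [4].
The 7×18 boundary matrix has rank 6 and Smith normal form diag(1,1,1,1,1,1).

Boundary ∂_2: C_2 → C_1 sends each 2-simplex [p,q,r] to [q,r] − [p,r] + [p,q]. For instance
  ∂[3,4,6] = [4,6] − [3,6] + [3,4],
  ∂[0,1,2] = [1,2] − [0,2] + [0,1].
As a 18×12 matrix over Z this has rank 12, with invariant factors (1,1,1,1,1,1,1,1,1,1,1,2).

Now H_k = ker ∂_k / im ∂_{k+1}, so:

  H_2: rank ker ∂_2 − rank ∂_3 = (12 − 12) − 0 = 0, and there is no ∂_3, so H_2 ≅ 0.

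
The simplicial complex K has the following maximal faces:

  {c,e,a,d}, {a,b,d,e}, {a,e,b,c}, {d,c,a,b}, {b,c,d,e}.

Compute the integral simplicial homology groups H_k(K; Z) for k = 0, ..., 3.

H_0 ≅ Z,  H_1 = 0,  H_2 = 0,  H_3 ≅ Z.

We work with the vertex ordering a < b < c < d < e. The simplices of K, each written with vertices in increasing order, are:

  0-simplices (5): a, b, c, d, e
  1-simplices (10): ab, ac, ad, ae, bc, bd, be, cd, ce, de
  2-simplices (10): abc, abd, abe, acd, ace, ade, bcd, bce, bde, cde
  3-simplices (5): abcd, abce, abde, acde, bcde

so the chain groups are C_0 ≅ Z^5, C_1 ≅ Z^10, C_2 ≅ Z^10, C_3 ≅ Z^5.

The boundary map ∂_1: C_1 → C_0 sends each edge [p,q] (with p < q) to q − p. For instance
  ∂cd = d − c.
The 5×10 boundary matrix has rank 4 and Smith normal form diag(1,1,1,1).

Boundary ∂_2: C_2 → C_1 maps a triangle to the signed sum of its edges. For instance
  ∂cde = de − ce + cd,
  ∂bcd = cd − bd + bc.
The 10×10 boundary matrix has rank 6 and Smith normal form diag(1,1,1,1,1,1).

The boundary map ∂_3: C_3 → C_2 sends each 3-simplex σ to the alternating sum Σ_i (−1)^i (σ with its i-th vertex removed). For instance
  ∂abde = bde − ade + abe − abd,
  ∂abce = bce − ace + abe − abc.
This gives a 10×5 integer matrix of rank 4; reducing to Smith normal form yields diagonal entries (1,1,1,1).

Reading off H_k = ker ∂_k / im ∂_{k+1}:

  H_0: rank C_0 − rank ∂_1 = 5 − 4 = 1, and the invariant factors of ∂_1 are all 1, so H_0 ≅ Z.
  H_1: rank ker ∂_1 − rank ∂_2 = (10 − 4) − 6 = 0, and the invariant factors of ∂_2 are all 1, so H_1 ≅ 0.
  H_2: rank ker ∂_2 − rank ∂_3 = (10 − 6) − 4 = 0, and the invariant factors of ∂_3 are all 1, so H_2 ≅ 0.
  H_3: rank ker ∂_3 − rank ∂_4 = (5 − 4) − 0 = 1, and there is no ∂_4, so H_3 ≅ Z.

As a check, the Euler characteristic is 5 − 10 + 10 − 5 = 0, which agrees with 1 − 0 + 0 − 1 = 0.
(K is a triangulation of the 3-sphere S^3.)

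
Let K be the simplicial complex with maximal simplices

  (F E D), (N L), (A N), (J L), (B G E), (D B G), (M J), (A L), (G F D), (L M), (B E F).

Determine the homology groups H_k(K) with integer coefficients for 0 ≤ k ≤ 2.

Order the vertices as A < B < D < E < F < G < J < L < M < N. Listing each simplex with vertices in this order, K has dimension 2 with simplices:

  0-simplices (10): A, B, D, E, F, G, J, L, M, N
  1-simplices (16): AL, AN, BD, BE, BF, BG, DE, DF, DG, EF, EG, FG, JL, JM, LM, LN
  2-simplices (5): BDG, BEF, BEG, DEF, DFG

giving chain groups C_0 ≅ Z^10, C_1 ≅ Z^16, C_2 ≅ Z^5.

∂_1: C_1 → C_0 sends each edge [p,q] (with p < q) to q − p.
As a 10×16 matrix over Z this has rank 8, with invariant factors (1,1,1,1,1,1,1,1).

∂_2: C_2 → C_1 acts by ∂[p,q,r] = [q,r] − [p,r] + [p,q]. For instance
  ∂DFG = FG − DG + DF,
  ∂DEF = EF − DF + DE.
The 16×5 boundary matrix has rank 5 and Smith normal form diag(1,1,1,1,1).

From H_k ≅ ker(∂_k) / im(∂_{k+1}) we obtain:

  H_0: rank C_0 − rank ∂_1 = 10 − 8 = 2, and the invariant factors of ∂_1 are all 1, so H_0 ≅ Z^2.
  H_1: rank ker ∂_1 − rank ∂_2 = (16 − 8) − 5 = 3, and the invariant factors of ∂_2 are all 1, so H_1 ≅ Z^3.
  H_2: rank ker ∂_2 − rank ∂_3 = (5 − 5) − 0 = 0, and there is no ∂_3, so H_2 ≅ 0.

H_0 = Z^2,  H_1 = Z^3,  H_2 = 0.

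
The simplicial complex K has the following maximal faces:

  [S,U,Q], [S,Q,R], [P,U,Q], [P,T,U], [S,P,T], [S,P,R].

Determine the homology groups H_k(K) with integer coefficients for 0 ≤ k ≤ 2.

Take the total order P < Q < R < S < T < U on the vertex set. Then K (dimension 2) consists of the simplices:

  0-simplices (6): P, Q, R, S, T, U
  1-simplices (12): PQ, PR, PS, PT, PU, QR, QS, QU, RS, ST, SU, TU
  2-simplices (6): PQU, PRS, PST, PTU, QRS, QSU

Hence C_0 ≅ Z^6, C_1 ≅ Z^12, C_2 ≅ Z^6.

∂_1: C_1 → C_0 sends each edge [p,q] (with p < q) to q − p. For instance
  ∂ST = T − S.
As a 6×12 matrix over Z this has rank 5, with invariant factors (1,1,1,1,1).

The boundary map ∂_2: C_2 → C_1 maps a triangle to the signed sum of its edges. For instance
  ∂PST = ST − PT + PS,
  ∂PQU = QU − PU + PQ.
This gives a 12×6 integer matrix of rank 6; reducing to Smith normal form yields diagonal entries (1,1,1,1,1,1).

Computing H_k = (kernel of ∂_k) / (image of ∂_{k+1}):

  H_0: rank C_0 − rank ∂_1 = 6 − 5 = 1, and the invariant factors of ∂_1 are all 1, so H_0 ≅ Z.
  H_1: rank ker ∂_1 − rank ∂_2 = (12 − 5) − 6 = 1, and the invariant factors of ∂_2 are all 1, so H_1 ≅ Z.
  H_2: rank ker ∂_2 − rank ∂_3 = (6 − 6) − 0 = 0, and there is no ∂_3, so H_2 ≅ 0.

As a check, the Euler characteristic is 6 − 12 + 6 = 0, which agrees with 1 − 1 + 0 = 0.

H_0 ≅ Z,  H_1 ≅ Z,  H_2 = 0.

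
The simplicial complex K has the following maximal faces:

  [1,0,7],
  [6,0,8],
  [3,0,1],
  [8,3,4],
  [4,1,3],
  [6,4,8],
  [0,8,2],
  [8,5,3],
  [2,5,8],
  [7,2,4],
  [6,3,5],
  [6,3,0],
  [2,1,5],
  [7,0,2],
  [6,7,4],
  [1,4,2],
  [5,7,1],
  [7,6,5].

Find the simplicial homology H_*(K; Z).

H_0 = Z,  H_1 = Z ⊕ Z/2Z,  H_2 = 0.

Take the total order 0 < 1 < 2 < 3 < 4 < 5 < 6 < 7 < 8 on the vertex set. Then K (dimension 2) consists of the simplices:

  0-simplices (9): [0], [1], [2], [3], [4], [5], [6], [7], [8]
  1-simplices (27): (27 of them)
  2-simplices (18): [0,1,3], [0,1,7], [0,2,7], [0,2,8], [0,3,6], [0,6,8], [1,2,4], [1,2,5], [1,3,4], [1,5,7], [2,4,7], [2,5,8], [3,4,8], [3,5,6], [3,5,8], [4,6,7], [4,6,8], [5,6,7]

so the chain groups are C_0 ≅ Z^9, C_1 ≅ Z^27, C_2 ≅ Z^18.

The boundary map ∂_1: C_1 → C_0 sends each edge [p,q] (with p < q) to q − p. For instance
  ∂[5,8] = [8] − [5].
The 9×27 boundary matrix has rank 8 and Smith normal form diag(1,1,1,1,1,1,1,1).

∂_2: C_2 → C_1 acts by ∂[p,q,r] = [q,r] − [p,r] + [p,q]. For instance
  ∂[1,3,4] = [3,4] − [1,4] + [1,3],
  ∂[0,1,3] = [1,3] − [0,3] + [0,1].
This gives a 27×18 integer matrix of rank 18; reducing to Smith normal form yields diagonal entries (1,1,1,1,1,1,1,1,1,1,1,1,1,1,1,1,1,2).

From H_k ≅ ker(∂_k) / im(∂_{k+1}) we obtain:

  H_0: rank C_0 − rank ∂_1 = 9 − 8 = 1, and the invariant factors of ∂_1 are all 1, so H_0 = Z.
  H_1: rank ker ∂_1 − rank ∂_2 = (27 − 8) − 18 = 1, and ∂_2 has invariant factor 2 > 1, so H_1 = Z ⊕ Z/2Z.
  H_2: rank ker ∂_2 − rank ∂_3 = (18 − 18) − 0 = 0, and there is no ∂_3, so H_2 = 0.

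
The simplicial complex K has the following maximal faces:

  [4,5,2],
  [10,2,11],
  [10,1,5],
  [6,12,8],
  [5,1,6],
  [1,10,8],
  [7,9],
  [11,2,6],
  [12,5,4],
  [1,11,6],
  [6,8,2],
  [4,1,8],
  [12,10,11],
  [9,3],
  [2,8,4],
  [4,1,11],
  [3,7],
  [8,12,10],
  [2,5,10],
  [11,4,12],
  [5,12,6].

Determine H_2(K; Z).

Order the vertices as 1 < 2 < 3 < 4 < 5 < 6 < 7 < 8 < 9 < 10 < 11 < 12. Listing each simplex with vertices in this order, K has dimension 2 with simplices:

  0-simplices (12): [1], [2], [3], [4], [5], [6], [7], [8], [9], [10], [11], [12]
  1-simplices (30): (30 of them)
  2-simplices (18): (18 of them)

giving chain groups C_0 ≅ Z^12, C_1 ≅ Z^30, C_2 ≅ Z^18.

Boundary ∂_1: C_1 → C_0 is given by ∂[p,q] = [q] − [p].
The 12×30 boundary matrix has rank 10 and Smith normal form diag(1,1,1,1,1,1,1,1,1,1).

Boundary ∂_2: C_2 → C_1 maps a triangle to the signed sum of its edges. For instance
  ∂[10,11,12] = [11,12] − [10,12] + [10,11],
  ∂[2,10,11] = [10,11] − [2,11] + [2,10].
As a 30×18 matrix over Z this has rank 17, with invariant factors (1,1,1,1,1,1,1,1,1,1,1,1,1,1,1,1,1).

From H_k ≅ ker(∂_k) / im(∂_{k+1}) we obtain:

  H_2: rank ker ∂_2 − rank ∂_3 = (18 − 17) − 0 = 1, and there is no ∂_3, so H_2 = Z.

H_2 ≅ Z.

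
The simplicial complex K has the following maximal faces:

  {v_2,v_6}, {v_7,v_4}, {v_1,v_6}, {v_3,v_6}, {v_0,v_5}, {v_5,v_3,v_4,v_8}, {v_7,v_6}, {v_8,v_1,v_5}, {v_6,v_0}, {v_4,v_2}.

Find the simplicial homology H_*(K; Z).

We work with the vertex ordering v_0 < v_1 < v_2 < v_3 < v_4 < v_5 < v_6 < v_7 < v_8. The simplices of K, each written with vertices in increasing order, are:

  0-simplices (9): [v_0], [v_1], [v_2], [v_3], [v_4], [v_5], [v_6], [v_7], [v_8]
  1-simplices (16): (16 of them)
  2-simplices (5): [v_1,v_5,v_8], [v_3,v_4,v_5], [v_3,v_4,v_8], [v_3,v_5,v_8], [v_4,v_5,v_8]
  3-simplices (1): [v_3,v_4,v_5,v_8]

giving chain groups C_0 ≅ Z^9, C_1 ≅ Z^16, C_2 ≅ Z^5, C_3 ≅ Z^1.

∂_1: C_1 → C_0 is given by ∂[p,q] = [q] − [p]. For instance
  ∂[v_6,v_7] = [v_7] − [v_6].
This gives a 9×16 integer matrix of rank 8; reducing to Smith normal form yields diagonal entries (1,1,1,1,1,1,1,1).

The boundary map ∂_2: C_2 → C_1 maps a triangle to the signed sum of its edges. For instance
  ∂[v_3,v_4,v_8] = [v_4,v_8] − [v_3,v_8] + [v_3,v_4],
  ∂[v_4,v_5,v_8] = [v_5,v_8] − [v_4,v_8] + [v_4,v_5].
The 16×5 boundary matrix has rank 4 and Smith normal form diag(1,1,1,1).

The boundary map ∂_3: C_3 → C_2 sends each 3-simplex σ to the alternating sum Σ_i (−1)^i (σ with its i-th vertex removed). For instance
  ∂[v_3,v_4,v_5,v_8] = [v_4,v_5,v_8] − [v_3,v_5,v_8] + [v_3,v_4,v_8] − [v_3,v_4,v_5].
The 5×1 boundary matrix has rank 1 and Smith normal form diag(1).

Now H_k = ker ∂_k / im ∂_{k+1}, so:

  H_0: rank C_0 − rank ∂_1 = 9 − 8 = 1, and the invariant factors of ∂_1 are all 1, so H_0 = Z.
  H_1: rank ker ∂_1 − rank ∂_2 = (16 − 8) − 4 = 4, and the invariant factors of ∂_2 are all 1, so H_1 = Z^4.
  H_2: rank ker ∂_2 − rank ∂_3 = (5 − 4) − 1 = 0, and the invariant factors of ∂_3 are all 1, so H_2 = 0.
  H_3: rank ker ∂_3 − rank ∂_4 = (1 − 1) − 0 = 0, and there is no ∂_4, so H_3 = 0.

H_0 ≅ Z,  H_1 ≅ Z^4,  H_2 = 0,  H_3 = 0.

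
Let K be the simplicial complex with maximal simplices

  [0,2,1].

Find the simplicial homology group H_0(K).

K has 3 vertices, 3 edges, 1 triangle.
rank ∂_0 = 0, rank ∂_1 = 2 ⇒ b_0 = 3 − 0 − 2 = 1; all invariant factors of ∂_1 are 1 so no torsion. So H_0 ≅ Z.

H_0 ≅ Z.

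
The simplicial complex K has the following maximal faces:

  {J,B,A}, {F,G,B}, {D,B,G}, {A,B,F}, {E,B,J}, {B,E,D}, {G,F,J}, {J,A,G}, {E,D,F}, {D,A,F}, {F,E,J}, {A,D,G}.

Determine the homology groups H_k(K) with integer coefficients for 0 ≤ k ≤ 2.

H_0 ≅ Z,  H_1 ≅ Z_2,  H_2 = 0.

Take the total order A < B < D < E < F < G < J on the vertex set. Then K (dimension 2) consists of the simplices:

  0-simplices (7): A, B, D, E, F, G, J
  1-simplices (18): AB, AD, AF, AG, AJ, BD, BE, BF, BG, BJ, DE, DF, DG, EF, EJ, FG, FJ, GJ
  2-simplices (12): ABF, ABJ, ADF, ADG, AGJ, BDE, BDG, BEJ, BFG, DEF, EFJ, FGJ

so the chain groups are C_0 ≅ Z^7, C_1 ≅ Z^18, C_2 ≅ Z^12.

∂_1: C_1 → C_0 sends each edge [p,q] (with p < q) to q − p. For instance
  ∂DE = E − D.
As a 7×18 matrix over Z this has rank 6, with invariant factors (1,1,1,1,1,1).

Boundary ∂_2: C_2 → C_1 sends each 2-simplex [p,q,r] to [q,r] − [p,r] + [p,q]. For instance
  ∂BDE = DE − BE + BD,
  ∂ADF = DF − AF + AD.
This gives a 18×12 integer matrix of rank 12; reducing to Smith normal form yields diagonal entries (1,1,1,1,1,1,1,1,1,1,1,2).

From H_k ≅ ker(∂_k) / im(∂_{k+1}) we obtain:

  H_0: rank C_0 − rank ∂_1 = 7 − 6 = 1, and the invariant factors of ∂_1 are all 1, so H_0 ≅ Z.
  H_1: rank ker ∂_1 − rank ∂_2 = (18 − 6) − 12 = 0, and ∂_2 has invariant factor 2 > 1, so H_1 ≅ Z_2.
  H_2: rank ker ∂_2 − rank ∂_3 = (12 − 12) − 0 = 0, and there is no ∂_3, so H_2 ≅ 0.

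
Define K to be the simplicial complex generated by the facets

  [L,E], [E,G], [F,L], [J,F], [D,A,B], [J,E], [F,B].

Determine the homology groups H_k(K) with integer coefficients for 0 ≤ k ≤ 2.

H_0 = Z,  H_1 = Z,  H_2 = 0.

Take the total order A < B < D < E < F < G < J < L on the vertex set. Then K (dimension 2) consists of the simplices:

  0-simplices (8): A, B, D, E, F, G, J, L
  1-simplices (9): AB, AD, BD, BF, EG, EJ, EL, FJ, FL
  2-simplices (1): ABD

so the chain groups are C_0 ≅ Z^8, C_1 ≅ Z^9, C_2 ≅ Z^1.

The boundary map ∂_1: C_1 → C_0 maps an edge to its endpoints' difference, ∂[p,q] = q − p. For instance
  ∂FL = L − F.
The resulting 8×9 matrix has rank 7, and its Smith normal form has invariant factors (1,1,1,1,1,1,1).

The boundary map ∂_2: C_2 → C_1 acts by ∂[p,q,r] = [q,r] − [p,r] + [p,q]. For instance
  ∂ABD = BD − AD + AB.
As a 9×1 matrix over Z this has rank 1, with invariant factors (1).

Reading off H_k = ker ∂_k / im ∂_{k+1}:

  H_0: rank C_0 − rank ∂_1 = 8 − 7 = 1, and the invariant factors of ∂_1 are all 1, so H_0 = Z.
  H_1: rank ker ∂_1 − rank ∂_2 = (9 − 7) − 1 = 1, and the invariant factors of ∂_2 are all 1, so H_1 = Z.
  H_2: rank ker ∂_2 − rank ∂_3 = (1 − 1) − 0 = 0, and there is no ∂_3, so H_2 = 0.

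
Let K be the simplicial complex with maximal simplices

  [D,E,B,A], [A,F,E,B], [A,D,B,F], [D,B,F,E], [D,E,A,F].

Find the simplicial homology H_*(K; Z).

Take the total order A < B < D < E < F on the vertex set. Then K (dimension 3) consists of the simplices:

  0-simplices (5): A, B, D, E, F
  1-simplices (10): AB, AD, AE, AF, BD, BE, BF, DE, DF, EF
  2-simplices (10): ABD, ABE, ABF, ADE, ADF, AEF, BDE, BDF, BEF, DEF
  3-simplices (5): ABDE, ABDF, ABEF, ADEF, BDEF

so the chain groups are C_0 ≅ Z^5, C_1 ≅ Z^10, C_2 ≅ Z^10, C_3 ≅ Z^5.

The boundary map ∂_1: C_1 → C_0 sends each edge [p,q] (with p < q) to q − p.
The resulting 5×10 matrix has rank 4, and its Smith normal form has invariant factors (1,1,1,1).

The boundary map ∂_2: C_2 → C_1 maps a triangle to the signed sum of its edges. For instance
  ∂ADF = DF − AF + AD,
  ∂BEF = EF − BF + BE.
The resulting 10×10 matrix has rank 6, and its Smith normal form has invariant factors (1,1,1,1,1,1).

∂_3: C_3 → C_2 sends each 3-simplex σ to the alternating sum Σ_i (−1)^i (σ with its i-th vertex removed). For instance
  ∂ABEF = BEF − AEF + ABF − ABE,
  ∂ABDF = BDF − ADF + ABF − ABD.
As a 10×5 matrix over Z this has rank 4, with invariant factors (1,1,1,1).

Now H_k = ker ∂_k / im ∂_{k+1}, so:

  H_0: rank C_0 − rank ∂_1 = 5 − 4 = 1, and the invariant factors of ∂_1 are all 1, so H_0 = Z.
  H_1: rank ker ∂_1 − rank ∂_2 = (10 − 4) − 6 = 0, and the invariant factors of ∂_2 are all 1, so H_1 = 0.
  H_2: rank ker ∂_2 − rank ∂_3 = (10 − 6) − 4 = 0, and the invariant factors of ∂_3 are all 1, so H_2 = 0.
  H_3: rank ker ∂_3 − rank ∂_4 = (5 − 4) − 0 = 1, and there is no ∂_4, so H_3 = Z.

H_0 ≅ Z,  H_1 = 0,  H_2 = 0,  H_3 ≅ Z.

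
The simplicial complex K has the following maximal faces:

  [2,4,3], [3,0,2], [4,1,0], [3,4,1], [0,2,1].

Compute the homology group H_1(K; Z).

H_1 ≅ Z.

We work with the vertex ordering 0 < 1 < 2 < 3 < 4. The simplices of K, each written with vertices in increasing order, are:

  0-simplices (5): [0], [1], [2], [3], [4]
  1-simplices (10): [0,1], [0,2], [0,3], [0,4], [1,2], [1,3], [1,4], [2,3], [2,4], [3,4]
  2-simplices (5): [0,1,2], [0,1,4], [0,2,3], [1,3,4], [2,3,4]

giving chain groups C_0 ≅ Z^5, C_1 ≅ Z^10, C_2 ≅ Z^5.

∂_1: C_1 → C_0 sends each edge [p,q] (with p < q) to q − p. For instance
  ∂[1,3] = [3] − [1].
The resulting 5×10 matrix has rank 4, and its Smith normal form has invariant factors (1,1,1,1).

Boundary ∂_2: C_2 → C_1 maps a triangle to the signed sum of its edges. For instance
  ∂[2,3,4] = [3,4] − [2,4] + [2,3],
  ∂[0,1,2] = [1,2] − [0,2] + [0,1].
This gives a 10×5 integer matrix of rank 5; reducing to Smith normal form yields diagonal entries (1,1,1,1,1).

Computing H_k = (kernel of ∂_k) / (image of ∂_{k+1}):

  H_1: rank ker ∂_1 − rank ∂_2 = (10 − 4) − 5 = 1, and the invariant factors of ∂_2 are all 1, so H_1 = Z.

(K is a triangulation of the Möbius band.)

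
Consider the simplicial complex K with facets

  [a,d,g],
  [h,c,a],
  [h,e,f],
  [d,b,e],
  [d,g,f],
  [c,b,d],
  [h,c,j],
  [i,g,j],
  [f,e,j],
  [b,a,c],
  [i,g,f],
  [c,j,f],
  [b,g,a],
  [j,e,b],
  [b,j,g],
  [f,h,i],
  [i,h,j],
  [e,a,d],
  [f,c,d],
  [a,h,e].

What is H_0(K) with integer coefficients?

Order the vertices as a < b < c < d < e < f < g < h < i < j. Listing each simplex with vertices in this order, K has dimension 2 with simplices:

  0-simplices (10): a, b, c, d, e, f, g, h, i, j
  1-simplices (30): ab, ac, ad, ae, ag, ah, bc, bd, be, bg, bj, cd, cf, ch, cj, de, df, dg, ef, eh, ej, fg, fh, fi, fj, gi, gj, hi, hj, ij
  2-simplices (20): abc, abg, ach, ade, adg, aeh, bcd, bde, bej, bgj, cdf, cfj, chj, dfg, efh, efj, fgi, fhi, gij, hij

giving chain groups C_0 ≅ Z^10, C_1 ≅ Z^30, C_2 ≅ Z^20.

∂_1: C_1 → C_0 sends each edge [p,q] (with p < q) to q − p. For instance
  ∂cd = d − c.
The resulting 10×30 matrix has rank 9, and its Smith normal form has invariant factors (1,1,1,1,1,1,1,1,1).

Boundary ∂_2: C_2 → C_1 sends each 2-simplex [p,q,r] to [q,r] − [p,r] + [p,q]. For instance
  ∂hij = ij − hj + hi,
  ∂cdf = df − cf + cd.
The resulting 30×20 matrix has rank 20, and its Smith normal form has invariant factors (1,1,1,1,1,1,1,1,1,1,1,1,1,1,1,1,1,1,1,2).

Computing H_k = (kernel of ∂_k) / (image of ∂_{k+1}):

  H_0: rank C_0 − rank ∂_1 = 10 − 9 = 1, and the invariant factors of ∂_1 are all 1, so H_0 ≅ Z.

H_0 = Z.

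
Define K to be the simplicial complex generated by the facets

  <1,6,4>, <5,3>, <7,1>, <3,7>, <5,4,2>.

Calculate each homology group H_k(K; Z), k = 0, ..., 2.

H_0 ≅ Z,  H_1 ≅ Z,  H_2 = 0.

Fix the vertex order 1 < 2 < 3 < 4 < 5 < 6 < 7 and write every simplex with vertices in increasing order. Then dim K = 2 and the simplices of K are:

  0-simplices (7): [1], [2], [3], [4], [5], [6], [7]
  1-simplices (9): [1,4], [1,6], [1,7], [2,4], [2,5], [3,5], [3,7], [4,5], [4,6]
  2-simplices (2): [1,4,6], [2,4,5]

giving chain groups C_0 ≅ Z^7, C_1 ≅ Z^9, C_2 ≅ Z^2.

∂_1: C_1 → C_0 is given by ∂[p,q] = [q] − [p]. For instance
  ∂[1,7] = [7] − [1].
This gives a 7×9 integer matrix of rank 6; reducing to Smith normal form yields diagonal entries (1,1,1,1,1,1).

Boundary ∂_2: C_2 → C_1 sends each 2-simplex [p,q,r] to [q,r] − [p,r] + [p,q]. For instance
  ∂[1,4,6] = [4,6] − [1,6] + [1,4],
  ∂[2,4,5] = [4,5] − [2,5] + [2,4].
This gives a 9×2 integer matrix of rank 2; reducing to Smith normal form yields diagonal entries (1,1).

Reading off H_k = ker ∂_k / im ∂_{k+1}:

  H_0: rank C_0 − rank ∂_1 = 7 − 6 = 1, and the invariant factors of ∂_1 are all 1, so H_0 ≅ Z.
  H_1: rank ker ∂_1 − rank ∂_2 = (9 − 6) − 2 = 1, and the invariant factors of ∂_2 are all 1, so H_1 ≅ Z.
  H_2: rank ker ∂_2 − rank ∂_3 = (2 − 2) − 0 = 0, and there is no ∂_3, so H_2 ≅ 0.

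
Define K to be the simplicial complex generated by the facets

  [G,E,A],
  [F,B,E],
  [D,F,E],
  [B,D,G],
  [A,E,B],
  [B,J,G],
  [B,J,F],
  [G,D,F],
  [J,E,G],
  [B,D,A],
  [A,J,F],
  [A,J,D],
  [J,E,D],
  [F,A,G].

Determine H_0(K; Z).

We work with the vertex ordering A < B < D < E < F < G < J. The simplices of K, each written with vertices in increasing order, are:

  0-simplices (7): A, B, D, E, F, G, J
  1-simplices (21): AB, AD, AE, AF, AG, AJ, BD, BE, BF, BG, BJ, DE, DF, DG, DJ, EF, EG, EJ, FG, FJ, GJ
  2-simplices (14): ABD, ABE, ADJ, AEG, AFG, AFJ, BDG, BEF, BFJ, BGJ, DEF, DEJ, DFG, EGJ

Hence C_0 ≅ Z^7, C_1 ≅ Z^21, C_2 ≅ Z^14.

The boundary map ∂_1: C_1 → C_0 sends each edge [p,q] (with p < q) to q − p. For instance
  ∂DF = F − D.
The resulting 7×21 matrix has rank 6, and its Smith normal form has invariant factors (1,1,1,1,1,1).

The boundary map ∂_2: C_2 → C_1 maps a triangle to the signed sum of its edges. For instance
  ∂EGJ = GJ − EJ + EG,
  ∂AEG = EG − AG + AE.
The resulting 21×14 matrix has rank 13, and its Smith normal form has invariant factors (1,1,1,1,1,1,1,1,1,1,1,1,1).

From H_k ≅ ker(∂_k) / im(∂_{k+1}) we obtain:

  H_0: rank C_0 − rank ∂_1 = 7 − 6 = 1, and the invariant factors of ∂_1 are all 1, so H_0 = Z.

H_0 ≅ Z.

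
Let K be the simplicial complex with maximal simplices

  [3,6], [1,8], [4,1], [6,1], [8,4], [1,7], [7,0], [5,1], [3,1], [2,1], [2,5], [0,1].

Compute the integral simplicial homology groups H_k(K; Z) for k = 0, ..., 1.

H_0 ≅ Z,  H_1 ≅ Z^4.

We work with the vertex ordering 0 < 1 < 2 < 3 < 4 < 5 < 6 < 7 < 8. The simplices of K, each written with vertices in increasing order, are:

  0-simplices (9): [0], [1], [2], [3], [4], [5], [6], [7], [8]
  1-simplices (12): [0,1], [0,7], [1,2], [1,3], [1,4], [1,5], [1,6], [1,7], [1,8], [2,5], [3,6], [4,8]

giving chain groups C_0 ≅ Z^9, C_1 ≅ Z^12.

Boundary ∂_1: C_1 → C_0 maps an edge to its endpoints' difference, ∂[p,q] = q − p.
This gives a 9×12 integer matrix of rank 8; reducing to Smith normal form yields diagonal entries (1,1,1,1,1,1,1,1).

Now H_k = ker ∂_k / im ∂_{k+1}, so:

  H_0: rank C_0 − rank ∂_1 = 9 − 8 = 1, and the invariant factors of ∂_1 are all 1, so H_0 = Z.
  H_1: rank ker ∂_1 − rank ∂_2 = (12 − 8) − 0 = 4, and there is no ∂_2, so H_1 = Z^4.

As a check, the Euler characteristic is 9 − 12 = -3, which agrees with 1 − 4 = -3.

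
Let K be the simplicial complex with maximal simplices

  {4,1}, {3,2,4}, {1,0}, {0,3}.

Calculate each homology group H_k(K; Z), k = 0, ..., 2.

Take the total order 0 < 1 < 2 < 3 < 4 on the vertex set. Then K (dimension 2) consists of the simplices:

  0-simplices (5): [0], [1], [2], [3], [4]
  1-simplices (6): [0,1], [0,3], [1,4], [2,3], [2,4], [3,4]
  2-simplices (1): [2,3,4]

Hence C_0 ≅ Z^5, C_1 ≅ Z^6, C_2 ≅ Z^1.

∂_1: C_1 → C_0 is given by ∂[p,q] = [q] − [p].
The 5×6 boundary matrix has rank 4 and Smith normal form diag(1,1,1,1).

Boundary ∂_2: C_2 → C_1 maps a triangle to the signed sum of its edges. For instance
  ∂[2,3,4] = [3,4] − [2,4] + [2,3].
This gives a 6×1 integer matrix of rank 1; reducing to Smith normal form yields diagonal entries (1).

Reading off H_k = ker ∂_k / im ∂_{k+1}:

  H_0: rank C_0 − rank ∂_1 = 5 − 4 = 1, and the invariant factors of ∂_1 are all 1, so H_0 = Z.
  H_1: rank ker ∂_1 − rank ∂_2 = (6 − 4) − 1 = 1, and the invariant factors of ∂_2 are all 1, so H_1 = Z.
  H_2: rank ker ∂_2 − rank ∂_3 = (1 − 1) − 0 = 0, and there is no ∂_3, so H_2 = 0.

H_0 = Z,  H_1 = Z,  H_2 = 0.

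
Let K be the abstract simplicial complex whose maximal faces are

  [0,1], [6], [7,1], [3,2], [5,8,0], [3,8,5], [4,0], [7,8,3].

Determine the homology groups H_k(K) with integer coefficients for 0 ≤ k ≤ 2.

H_0 = Z^2,  H_1 = Z,  H_2 = 0.

Fix the vertex order 0 < 1 < 2 < 3 < 4 < 5 < 6 < 7 < 8 and write every simplex with vertices in increasing order. Then dim K = 2 and the simplices of K are:

  0-simplices (9): [0], [1], [2], [3], [4], [5], [6], [7], [8]
  1-simplices (11): [0,1], [0,4], [0,5], [0,8], [1,7], [2,3], [3,5], [3,7], [3,8], [5,8], [7,8]
  2-simplices (3): [0,5,8], [3,5,8], [3,7,8]

so the chain groups are C_0 ≅ Z^9, C_1 ≅ Z^11, C_2 ≅ Z^3.

Boundary ∂_1: C_1 → C_0 is given by ∂[p,q] = [q] − [p].
The 9×11 boundary matrix has rank 7 and Smith normal form diag(1,1,1,1,1,1,1).

The boundary map ∂_2: C_2 → C_1 sends each 2-simplex [p,q,r] to [q,r] − [p,r] + [p,q]. For instance
  ∂[3,5,8] = [5,8] − [3,8] + [3,5],
  ∂[0,5,8] = [5,8] − [0,8] + [0,5].
The resulting 11×3 matrix has rank 3, and its Smith normal form has invariant factors (1,1,1).

Now H_k = ker ∂_k / im ∂_{k+1}, so:

  H_0: rank C_0 − rank ∂_1 = 9 − 7 = 2, and the invariant factors of ∂_1 are all 1, so H_0 ≅ Z^2.
  H_1: rank ker ∂_1 − rank ∂_2 = (11 − 7) − 3 = 1, and the invariant factors of ∂_2 are all 1, so H_1 ≅ Z.
  H_2: rank ker ∂_2 − rank ∂_3 = (3 − 3) − 0 = 0, and there is no ∂_3, so H_2 ≅ 0.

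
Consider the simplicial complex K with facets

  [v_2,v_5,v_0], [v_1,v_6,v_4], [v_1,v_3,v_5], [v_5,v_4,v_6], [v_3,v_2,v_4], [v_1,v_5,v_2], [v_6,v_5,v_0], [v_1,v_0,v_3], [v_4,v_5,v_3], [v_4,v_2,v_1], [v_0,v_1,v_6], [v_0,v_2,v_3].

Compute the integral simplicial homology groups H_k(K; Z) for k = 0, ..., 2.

K has 7 vertices, 18 edges, 12 triangles.
rank ∂_0 = 0, rank ∂_1 = 6 ⇒ b_0 = 7 − 0 − 6 = 1; all invariant factors of ∂_1 are 1 so no torsion. So H_0 = Z.
rank ∂_1 = 6, rank ∂_2 = 12 ⇒ b_1 = 18 − 6 − 12 = 0; ∂_2 has invariant factor(s) [2] giving torsion. So H_1 = Z/2.
rank ∂_2 = 12, rank ∂_3 = 0 ⇒ b_2 = 12 − 12 − 0 = 0. So H_2 = 0.

H_0 ≅ Z,  H_1 ≅ Z/2,  H_2 = 0.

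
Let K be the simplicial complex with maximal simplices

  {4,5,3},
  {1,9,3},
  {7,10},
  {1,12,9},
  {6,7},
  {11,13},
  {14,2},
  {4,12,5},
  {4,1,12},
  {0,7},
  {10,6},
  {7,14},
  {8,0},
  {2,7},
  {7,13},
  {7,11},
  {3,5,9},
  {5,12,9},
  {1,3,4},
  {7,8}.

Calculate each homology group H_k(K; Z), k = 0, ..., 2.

H_0 = Z^2,  H_1 = Z^4,  H_2 = Z.

Order the vertices as 0 < 1 < 2 < 3 < 4 < 5 < 6 < 7 < 8 < 9 < 10 < 11 < 12 < 13 < 14. Listing each simplex with vertices in this order, K has dimension 2 with simplices:

  0-simplices (15): [0], [1], [2], [3], [4], [5], [6], [7], [8], [9], [10], [11], [12], [13], [14]
  1-simplices (24): (24 of them)
  2-simplices (8): [1,3,4], [1,3,9], [1,4,12], [1,9,12], [3,4,5], [3,5,9], [4,5,12], [5,9,12]

so the chain groups are C_0 ≅ Z^15, C_1 ≅ Z^24, C_2 ≅ Z^8.

The boundary map ∂_1: C_1 → C_0 sends each edge [p,q] (with p < q) to q − p.
The 15×24 boundary matrix has rank 13 and Smith normal form diag(1,1,1,1,1,1,1,1,1,1,1,1,1).

The boundary map ∂_2: C_2 → C_1 acts by ∂[p,q,r] = [q,r] − [p,r] + [p,q]. For instance
  ∂[3,4,5] = [4,5] − [3,5] + [3,4],
  ∂[1,3,4] = [3,4] − [1,4] + [1,3].
This gives a 24×8 integer matrix of rank 7; reducing to Smith normal form yields diagonal entries (1,1,1,1,1,1,1).

Computing H_k = (kernel of ∂_k) / (image of ∂_{k+1}):

  H_0: rank C_0 − rank ∂_1 = 15 − 13 = 2, and the invariant factors of ∂_1 are all 1, so H_0 ≅ Z^2.
  H_1: rank ker ∂_1 − rank ∂_2 = (24 − 13) − 7 = 4, and the invariant factors of ∂_2 are all 1, so H_1 ≅ Z^4.
  H_2: rank ker ∂_2 − rank ∂_3 = (8 − 7) − 0 = 1, and there is no ∂_3, so H_2 ≅ Z.

As a check, the Euler characteristic is 15 − 24 + 8 = -1, which agrees with 2 − 4 + 1 = -1.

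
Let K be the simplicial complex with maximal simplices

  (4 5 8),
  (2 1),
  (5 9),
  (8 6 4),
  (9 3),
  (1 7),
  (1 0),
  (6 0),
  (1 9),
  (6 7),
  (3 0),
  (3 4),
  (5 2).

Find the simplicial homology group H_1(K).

H_1 = Z^5.

Take the total order 0 < 1 < 2 < 3 < 4 < 5 < 6 < 7 < 8 < 9 on the vertex set. Then K (dimension 2) consists of the simplices:

  0-simplices (10): [0], [1], [2], [3], [4], [5], [6], [7], [8], [9]
  1-simplices (16): [0,1], [0,3], [0,6], [1,2], [1,7], [1,9], [2,5], [3,4], [3,9], [4,5], [4,6], [4,8], [5,8], [5,9], [6,7], [6,8]
  2-simplices (2): [4,5,8], [4,6,8]

so the chain groups are C_0 ≅ Z^10, C_1 ≅ Z^16, C_2 ≅ Z^2.

Boundary ∂_1: C_1 → C_0 sends each edge [p,q] (with p < q) to q − p. For instance
  ∂[0,3] = [3] − [0].
This gives a 10×16 integer matrix of rank 9; reducing to Smith normal form yields diagonal entries (1,1,1,1,1,1,1,1,1).

Boundary ∂_2: C_2 → C_1 acts by ∂[p,q,r] = [q,r] − [p,r] + [p,q]. For instance
  ∂[4,5,8] = [5,8] − [4,8] + [4,5],
  ∂[4,6,8] = [6,8] − [4,8] + [4,6].
The resulting 16×2 matrix has rank 2, and its Smith normal form has invariant factors (1,1).

Now H_k = ker ∂_k / im ∂_{k+1}, so:

  H_1: rank ker ∂_1 − rank ∂_2 = (16 − 9) − 2 = 5, and the invariant factors of ∂_2 are all 1, so H_1 ≅ Z^5.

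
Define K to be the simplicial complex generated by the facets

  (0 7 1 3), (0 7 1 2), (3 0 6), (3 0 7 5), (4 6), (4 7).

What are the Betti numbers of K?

b_0 = 1, b_1 = 1, b_2 = 0, b_3 = 0.

We work with the vertex ordering 0 < 1 < 2 < 3 < 4 < 5 < 6 < 7. The simplices of K, each written with vertices in increasing order, are:

  0-simplices (8): [0], [1], [2], [3], [4], [5], [6], [7]
  1-simplices (16): [0,1], [0,2], [0,3], [0,5], [0,6], [0,7], [1,2], [1,3], [1,7], [2,7], [3,5], [3,6], [3,7], [4,6], [4,7], [5,7]
  2-simplices (11): [0,1,2], [0,1,3], [0,1,7], [0,2,7], [0,3,5], [0,3,6], [0,3,7], [0,5,7], [1,2,7], [1,3,7], [3,5,7]
  3-simplices (3): [0,1,2,7], [0,1,3,7], [0,3,5,7]

so the chain groups are C_0 ≅ Z^8, C_1 ≅ Z^16, C_2 ≅ Z^11, C_3 ≅ Z^3.

The boundary map ∂_1: C_1 → C_0 maps an edge to its endpoints' difference, ∂[p,q] = q − p.
This gives a 8×16 integer matrix of rank 7; reducing to Smith normal form yields diagonal entries (1,1,1,1,1,1,1).

The boundary map ∂_2: C_2 → C_1 sends each 2-simplex [p,q,r] to [q,r] − [p,r] + [p,q]. For instance
  ∂[0,3,5] = [3,5] − [0,5] + [0,3],
  ∂[0,3,6] = [3,6] − [0,6] + [0,3].
The 16×11 boundary matrix has rank 8 and Smith normal form diag(1,1,1,1,1,1,1,1).

The boundary map ∂_3: C_3 → C_2 sends each 3-simplex σ to the alternating sum Σ_i (−1)^i (σ with its i-th vertex removed). For instance
  ∂[0,1,2,7] = [1,2,7] − [0,2,7] + [0,1,7] − [0,1,2],
  ∂[0,1,3,7] = [1,3,7] − [0,3,7] + [0,1,7] − [0,1,3].
The resulting 11×3 matrix has rank 3, and its Smith normal form has invariant factors (1,1,1).

Reading off H_k = ker ∂_k / im ∂_{k+1}:

  H_0: rank C_0 − rank ∂_1 = 8 − 7 = 1, and the invariant factors of ∂_1 are all 1, so H_0 ≅ Z.
  H_1: rank ker ∂_1 − rank ∂_2 = (16 − 7) − 8 = 1, and the invariant factors of ∂_2 are all 1, so H_1 ≅ Z.
  H_2: rank ker ∂_2 − rank ∂_3 = (11 − 8) − 3 = 0, and the invariant factors of ∂_3 are all 1, so H_2 ≅ 0.
  H_3: rank ker ∂_3 − rank ∂_4 = (3 − 3) − 0 = 0, and there is no ∂_4, so H_3 ≅ 0.

Hence the Betti numbers are b_0 = 1, b_1 = 1, b_2 = 0, b_3 = 0.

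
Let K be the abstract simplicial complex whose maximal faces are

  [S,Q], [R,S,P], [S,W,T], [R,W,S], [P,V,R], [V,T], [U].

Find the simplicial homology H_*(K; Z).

Fix the vertex order P < Q < R < S < T < U < V < W and write every simplex with vertices in increasing order. Then dim K = 2 and the simplices of K are:

  0-simplices (8): P, Q, R, S, T, U, V, W
  1-simplices (11): PR, PS, PV, QS, RS, RV, RW, ST, SW, TV, TW
  2-simplices (4): PRS, PRV, RSW, STW

Hence C_0 ≅ Z^8, C_1 ≅ Z^11, C_2 ≅ Z^4.

Boundary ∂_1: C_1 → C_0 maps an edge to its endpoints' difference, ∂[p,q] = q − p.
This gives a 8×11 integer matrix of rank 6; reducing to Smith normal form yields diagonal entries (1,1,1,1,1,1).

Boundary ∂_2: C_2 → C_1 maps a triangle to the signed sum of its edges. For instance
  ∂STW = TW − SW + ST,
  ∂PRS = RS − PS + PR.
As a 11×4 matrix over Z this has rank 4, with invariant factors (1,1,1,1).

Now H_k = ker ∂_k / im ∂_{k+1}, so:

  H_0: rank C_0 − rank ∂_1 = 8 − 6 = 2, and the invariant factors of ∂_1 are all 1, so H_0 = Z^2.
  H_1: rank ker ∂_1 − rank ∂_2 = (11 − 6) − 4 = 1, and the invariant factors of ∂_2 are all 1, so H_1 = Z.
  H_2: rank ker ∂_2 − rank ∂_3 = (4 − 4) − 0 = 0, and there is no ∂_3, so H_2 = 0.

H_0 = Z^2,  H_1 = Z,  H_2 = 0.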